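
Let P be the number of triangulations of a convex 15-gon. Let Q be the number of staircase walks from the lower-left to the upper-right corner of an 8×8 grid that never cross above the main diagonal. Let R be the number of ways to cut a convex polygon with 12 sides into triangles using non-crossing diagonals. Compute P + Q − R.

727534

The number of triangulations of a 15-gon is the Catalan number C_13 (index = sides − 2). So P = C_13 = 742900.
Monotone paths in an n×n grid that stay weakly below the diagonal are counted by C_n; here n = 8. So Q = C_8 = 1430.
The number of triangulations of a 12-gon is the Catalan number C_10 (index = sides − 2). So R = C_10 = 16796.
P + Q − R = 742900 + 1430 − 16796 = 727534.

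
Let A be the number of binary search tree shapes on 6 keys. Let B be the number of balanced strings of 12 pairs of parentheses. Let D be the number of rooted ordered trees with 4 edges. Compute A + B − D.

208130

Binary trees (left/right distinguished) on n nodes are counted by C_n; here n = 6. So A = C_6 = 132.
A balanced arrangement of 12 bracket pairs is a Dyck word of semilength 12, so the count is C_12. So B = C_12 = 208012.
Rooted ordered trees with n edges are counted by C_n; here n = 4. So D = C_4 = 14.
A + B − D = 132 + 208012 − 14 = 208130.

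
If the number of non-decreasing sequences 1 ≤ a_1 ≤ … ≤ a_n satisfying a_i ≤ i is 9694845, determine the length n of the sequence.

Such sub-staircase sequences of length n are counted by C_n; 9694845 = C_15.

15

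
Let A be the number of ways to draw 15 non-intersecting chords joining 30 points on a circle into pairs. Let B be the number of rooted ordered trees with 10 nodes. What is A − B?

Non-crossing perfect matchings of 2n points on a circle are counted by C_n; with 30 points, n = 15. So A = C_15 = 9694845.
Rooted ordered (plane) trees on m nodes have m−1 edges and are counted by C_{m−1}; m = 10 gives C_9. So B = C_9 = 4862.
A − B = 9694845 − 4862 = 9689983.

9689983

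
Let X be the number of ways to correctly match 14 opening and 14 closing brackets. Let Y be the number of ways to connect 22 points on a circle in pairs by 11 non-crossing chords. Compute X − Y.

2615654

A balanced arrangement of 14 bracket pairs is a Dyck word of semilength 14, so the count is C_14. So X = C_14 = 2674440.
Pairing 22 circle points by 11 non-crossing chords gives C_11 matchings. So Y = C_11 = 58786.
X − Y = 2674440 − 58786 = 2615654.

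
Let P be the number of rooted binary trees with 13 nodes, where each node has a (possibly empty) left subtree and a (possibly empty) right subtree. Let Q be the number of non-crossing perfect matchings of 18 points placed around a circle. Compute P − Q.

738038

There are C_n binary search tree shapes on n keys; with n = 13 that is C_13. So P = C_13 = 742900.
Non-crossing perfect matchings of 2n points on a circle are counted by C_n; with 18 points, n = 9. So Q = C_9 = 4862.
P − Q = 742900 − 4862 = 738038.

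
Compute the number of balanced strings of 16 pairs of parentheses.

Balanced strings of n pairs of brackets are counted by C_n; here n = 16.
C_16 = C(32,16)/17 = 601080390/17 = 35357670.

35357670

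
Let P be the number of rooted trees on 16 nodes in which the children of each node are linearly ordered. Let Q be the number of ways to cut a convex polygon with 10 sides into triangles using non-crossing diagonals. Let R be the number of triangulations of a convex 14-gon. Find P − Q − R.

A rooted plane tree on 16 nodes has 15 edges, and such trees are counted by C_15. So P = C_15 = 9694845.
The number of triangulations of a 10-gon is the Catalan number C_8 (index = sides − 2). So Q = C_8 = 1430.
The number of triangulations of a 14-gon is the Catalan number C_12 (index = sides − 2). So R = C_12 = 208012.
P − Q − R = 9694845 − 1430 − 208012 = 9485403.

9485403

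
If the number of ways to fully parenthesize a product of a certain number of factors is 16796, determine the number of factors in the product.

Parenthesizations of m factors are counted by C_{m−1}. The Catalan number equal to 16796 is C_10.
So the index is 10, and the number of factors is 10 + 1 = 11.

11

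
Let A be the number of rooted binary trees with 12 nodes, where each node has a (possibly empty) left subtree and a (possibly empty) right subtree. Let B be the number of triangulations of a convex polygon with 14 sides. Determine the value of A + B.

Binary trees (left/right distinguished) on n nodes are counted by C_n; here n = 12. So A = C_12 = 208012.
Triangulations of a convex m-gon are counted by C_{m−2}; with m = 14 this is C_12. So B = C_12 = 208012.
A + B = 208012 + 208012 = 416024.

416024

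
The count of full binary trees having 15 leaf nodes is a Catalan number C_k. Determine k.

Full binary trees with 15 leaves have 15−1 = 14 internal nodes, so there are C_14 of them.

14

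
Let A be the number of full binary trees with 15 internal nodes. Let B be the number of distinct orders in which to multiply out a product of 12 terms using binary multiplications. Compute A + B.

9753631

The number of full binary trees on 15 internal nodes is the Catalan number C_15. So A = C_15 = 9694845.
Bracketing 12 factors into binary products is counted by C_{12−1} = C_11. So B = C_11 = 58786.
A + B = 9694845 + 58786 = 9753631.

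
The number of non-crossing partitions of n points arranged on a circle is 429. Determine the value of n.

7

Non-crossing partitions of [n] are counted by C_n, and C_7 = 429.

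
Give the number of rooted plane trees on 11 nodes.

Rooted ordered (plane) trees on m nodes have m−1 edges and are counted by C_{m−1}; m = 11 gives C_10.
C_10 = 16796.

16796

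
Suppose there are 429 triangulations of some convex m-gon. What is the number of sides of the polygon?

Triangulations of a convex m-gon are counted by C_{m−2}. The Catalan number equal to 429 is C_7.
So m − 2 = 7, giving m = 9 sides.

9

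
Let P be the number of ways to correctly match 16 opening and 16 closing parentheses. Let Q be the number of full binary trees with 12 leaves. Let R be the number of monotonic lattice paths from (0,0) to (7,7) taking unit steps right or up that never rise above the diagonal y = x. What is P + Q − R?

With 16 pairs the number of balanced bracket strings is the Catalan number C_16. So P = C_16 = 35357670.
A full binary tree with L leaves has L−1 internal nodes and is counted by C_{L−1}; L = 12 gives C_11. So Q = C_11 = 58786.
Monotone paths in an n×n grid that stay weakly below the diagonal are counted by C_n; here n = 7. So R = C_7 = 429.
P + Q − R = 35357670 + 58786 − 429 = 35416027.

35416027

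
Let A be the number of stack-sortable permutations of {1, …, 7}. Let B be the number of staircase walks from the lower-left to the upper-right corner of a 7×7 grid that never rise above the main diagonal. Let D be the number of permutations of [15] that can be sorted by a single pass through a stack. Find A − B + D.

9694845

By Knuth's characterisation, the stack-sortable permutations of length 7 are the 231-avoiders, numbering C_7. So A = C_7 = 429.
Sub-diagonal monotone paths from (0,0) to (7,7) biject with Dyck paths of semilength 7, giving C_7. So B = C_7 = 429.
By Knuth's characterisation, the stack-sortable permutations of length 15 are the 231-avoiders, numbering C_15. So D = C_15 = 9694845.
A − B + D = 429 − 429 + 9694845 = 9694845.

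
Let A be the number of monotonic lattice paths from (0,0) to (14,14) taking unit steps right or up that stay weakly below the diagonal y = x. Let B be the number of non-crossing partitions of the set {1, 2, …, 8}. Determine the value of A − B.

2673010

Sub-diagonal monotone paths from (0,0) to (14,14) biject with Dyck paths of semilength 14, giving C_14. So A = C_14 = 2674440.
Non-crossing partitions of an n-element set are counted by C_n; here n = 8. So B = C_8 = 1430.
A − B = 2674440 − 1430 = 2673010.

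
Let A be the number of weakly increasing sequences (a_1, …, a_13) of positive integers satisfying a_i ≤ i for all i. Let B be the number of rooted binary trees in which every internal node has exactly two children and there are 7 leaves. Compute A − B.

742768

Weakly increasing sequences with a_i ≤ i biject with Dyck paths of semilength 13, so there are C_13. So A = C_13 = 742900.
A full binary tree with L leaves has L−1 internal nodes and is counted by C_{L−1}; L = 7 gives C_6. So B = C_6 = 132.
A − B = 742900 − 132 = 742768.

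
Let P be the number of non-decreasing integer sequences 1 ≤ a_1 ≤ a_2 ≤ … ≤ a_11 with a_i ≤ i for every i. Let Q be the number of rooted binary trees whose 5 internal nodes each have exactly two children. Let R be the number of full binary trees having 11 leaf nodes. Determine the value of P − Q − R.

41948

Weakly increasing sequences with a_i ≤ i biject with Dyck paths of semilength 11, so there are C_11. So P = C_11 = 58786.
The number of full binary trees on 5 internal nodes is the Catalan number C_5. So Q = C_5 = 42.
Full binary trees with 11 leaves have 11−1 = 10 internal nodes, so there are C_10 of them. So R = C_10 = 16796.
P − Q − R = 58786 − 42 − 16796 = 41948.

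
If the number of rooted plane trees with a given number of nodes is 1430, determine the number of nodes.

9

Rooted ordered trees on m nodes are counted by C_{m−1}. Since C_8 = 1430, the index is 8.
So the index is 8, and the number of nodes is 8 + 1 = 9.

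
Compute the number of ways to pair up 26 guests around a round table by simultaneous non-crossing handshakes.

With 26 = 2·13 people, non-crossing handshake pairings are non-crossing perfect matchings on a circle, counted by C_13.
C_13 = C_12 · 2(2·12+1)/(12+2) = 208012 · 50/14 = 742900.

742900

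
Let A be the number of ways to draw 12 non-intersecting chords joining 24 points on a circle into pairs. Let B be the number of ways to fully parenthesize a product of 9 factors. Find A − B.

206582

Non-crossing perfect matchings of 2n points on a circle are counted by C_n; with 24 points, n = 12. So A = C_12 = 208012.
Parenthesizations of m factors correspond to full binary trees with m leaves, counted by C_{m−1}; m = 9 gives C_8. So B = C_8 = 1430.
A − B = 208012 − 1430 = 206582.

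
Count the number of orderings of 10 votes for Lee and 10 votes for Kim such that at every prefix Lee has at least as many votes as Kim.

Ballot sequences with n votes each where one side never trails are Dyck words, counted by C_n; here n = 10.
C_10 = C(20,10)/11 = 184756/11 = 16796.

16796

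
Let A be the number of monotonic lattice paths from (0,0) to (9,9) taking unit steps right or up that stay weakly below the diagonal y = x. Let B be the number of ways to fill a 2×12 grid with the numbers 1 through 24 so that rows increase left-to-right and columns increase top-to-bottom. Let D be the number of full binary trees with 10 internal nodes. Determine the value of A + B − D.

Sub-diagonal monotone paths from (0,0) to (9,9) biject with Dyck paths of semilength 9, giving C_9. So A = C_9 = 4862.
By the hook-length formula (or a Dyck-path bijection), SYT of shape 2×12 number C_12. So B = C_12 = 208012.
The number of full binary trees on 10 internal nodes is the Catalan number C_10. So D = C_10 = 16796.
A + B − D = 4862 + 208012 − 16796 = 196078.

196078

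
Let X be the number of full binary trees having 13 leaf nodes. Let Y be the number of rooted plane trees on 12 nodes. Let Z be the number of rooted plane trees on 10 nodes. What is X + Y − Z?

261936

A full binary tree with L leaves has L−1 internal nodes and is counted by C_{L−1}; L = 13 gives C_12. So X = C_12 = 208012.
Rooted ordered (plane) trees on m nodes have m−1 edges and are counted by C_{m−1}; m = 12 gives C_11. So Y = C_11 = 58786.
Rooted ordered (plane) trees on m nodes have m−1 edges and are counted by C_{m−1}; m = 10 gives C_9. So Z = C_9 = 4862.
X + Y − Z = 208012 + 58786 − 4862 = 261936.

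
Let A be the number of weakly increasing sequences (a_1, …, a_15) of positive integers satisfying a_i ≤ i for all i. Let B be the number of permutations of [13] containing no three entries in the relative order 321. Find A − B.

Weakly increasing sequences with a_i ≤ i biject with Dyck paths of semilength 15, so there are C_15. So A = C_15 = 9694845.
Permutations of [n] avoiding any single length-3 pattern are counted by C_n; here n = 13. So B = C_13 = 742900.
A − B = 9694845 − 742900 = 8951945.

8951945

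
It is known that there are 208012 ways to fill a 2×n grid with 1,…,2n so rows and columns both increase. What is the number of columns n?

Standard Young tableaux of shape 2×n are counted by C_n. Since C_12 = 208012, the index is 12.

12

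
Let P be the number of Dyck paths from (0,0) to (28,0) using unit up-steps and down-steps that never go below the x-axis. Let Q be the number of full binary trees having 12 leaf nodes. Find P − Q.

Paths of 14 up- and 14 down-steps that never dip below the axis are Dyck paths; their count is C_14. So P = C_14 = 2674440.
A full binary tree with L leaves has L−1 internal nodes and is counted by C_{L−1}; L = 12 gives C_11. So Q = C_11 = 58786.
P − Q = 2674440 − 58786 = 2615654.

2615654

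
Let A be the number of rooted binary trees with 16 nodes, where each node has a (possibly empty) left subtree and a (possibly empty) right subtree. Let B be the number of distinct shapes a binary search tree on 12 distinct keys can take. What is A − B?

Binary trees (left/right distinguished) on n nodes are counted by C_n; here n = 16. So A = C_16 = 35357670.
Binary trees (left/right distinguished) on n nodes are counted by C_n; here n = 12. So B = C_12 = 208012.
A − B = 35357670 − 208012 = 35149658.

35149658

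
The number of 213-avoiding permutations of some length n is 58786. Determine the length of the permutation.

11

Permutations of [n] avoiding a fixed length-3 pattern are counted by C_n. The Catalan number equal to 58786 is C_11.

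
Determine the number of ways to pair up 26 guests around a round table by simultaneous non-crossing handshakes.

Non-crossing handshake pairings of 2n people are counted by C_n; 26 people gives n = 13.
C_13 = 742900.

742900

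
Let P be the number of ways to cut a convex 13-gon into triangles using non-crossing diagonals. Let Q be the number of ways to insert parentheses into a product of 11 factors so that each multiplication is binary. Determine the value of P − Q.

A convex 13-gon is triangulated into 11 triangles, and the number of such triangulations is the Catalan number C_{13−2} = C_11. So P = C_11 = 58786.
Ways to associate a product of 11 factors correspond to binary trees on 11 leaves, so the count is C_10. So Q = C_10 = 16796.
P − Q = 58786 − 16796 = 41990.

41990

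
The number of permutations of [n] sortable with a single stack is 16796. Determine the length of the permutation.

10

Stack-sortable permutations of [n] are counted by C_n. The Catalan number equal to 16796 is C_10.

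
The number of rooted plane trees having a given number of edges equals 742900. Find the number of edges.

13

Rooted ordered trees with n edges are counted by C_n. Since C_13 = 742900, the index is 13.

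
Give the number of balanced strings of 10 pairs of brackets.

With 10 pairs the number of balanced bracket strings is the Catalan number C_10.
C_10 = 16796.

16796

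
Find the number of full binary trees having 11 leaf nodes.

Full binary trees with 11 leaves have 11−1 = 10 internal nodes, so there are C_10 of them.
C_10 = C(20,10)/11 = 184756/11 = 16796.

16796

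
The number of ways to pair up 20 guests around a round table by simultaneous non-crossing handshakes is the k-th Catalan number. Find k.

10

Non-crossing handshake pairings of 2n people are counted by C_n; 20 people gives n = 10.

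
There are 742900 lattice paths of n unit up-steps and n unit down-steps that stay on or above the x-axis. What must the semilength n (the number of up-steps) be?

13

Dyck paths of semilength n are counted by C_n. Since C_13 = 742900, the index is 13.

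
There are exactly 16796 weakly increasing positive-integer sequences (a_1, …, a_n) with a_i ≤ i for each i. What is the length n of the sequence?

Such sub-staircase sequences of length n are counted by C_n; 16796 = C_10.

10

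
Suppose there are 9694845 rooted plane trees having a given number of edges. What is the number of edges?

15

Rooted ordered trees with n edges are counted by C_n; 9694845 = C_15.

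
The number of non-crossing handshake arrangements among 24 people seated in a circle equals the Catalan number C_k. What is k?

12

Non-crossing handshake pairings of 2n people are counted by C_n; 24 people gives n = 12.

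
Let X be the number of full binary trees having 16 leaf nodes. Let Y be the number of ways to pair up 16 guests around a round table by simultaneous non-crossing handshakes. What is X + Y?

Full binary trees with 16 leaves have 16−1 = 15 internal nodes, so there are C_15 of them. So X = C_15 = 9694845.
Non-crossing handshake pairings of 2n people are counted by C_n; 16 people gives n = 8. So Y = C_8 = 1430.
X + Y = 9694845 + 1430 = 9696275.

9696275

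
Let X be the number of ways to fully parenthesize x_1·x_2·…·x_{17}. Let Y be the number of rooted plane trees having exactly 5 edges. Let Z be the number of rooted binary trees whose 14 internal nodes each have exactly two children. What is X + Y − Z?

Ways to associate a product of 17 factors correspond to binary trees on 17 leaves, so the count is C_16. So X = C_16 = 35357670.
Rooted ordered trees with n edges are counted by C_n; here n = 5. So Y = C_5 = 42.
Full binary trees with n internal nodes are counted by C_n; here n = 14. So Z = C_14 = 2674440.
X + Y − Z = 35357670 + 42 − 2674440 = 32683272.

32683272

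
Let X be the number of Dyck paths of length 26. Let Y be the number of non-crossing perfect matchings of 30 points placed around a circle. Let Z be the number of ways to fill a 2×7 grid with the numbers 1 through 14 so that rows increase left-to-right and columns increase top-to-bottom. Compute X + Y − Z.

Paths of 13 up- and 13 down-steps that never dip below the axis are Dyck paths; their count is C_13. So X = C_13 = 742900.
Pairing 30 circle points by 15 non-crossing chords gives C_15 matchings. So Y = C_15 = 9694845.
By the hook-length formula (or a Dyck-path bijection), SYT of shape 2×7 number C_7. So Z = C_7 = 429.
X + Y − Z = 742900 + 9694845 − 429 = 10437316.

10437316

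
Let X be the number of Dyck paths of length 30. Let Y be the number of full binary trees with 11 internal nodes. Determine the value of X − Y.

Paths of 15 up- and 15 down-steps that never dip below the axis are Dyck paths; their count is C_15. So X = C_15 = 9694845.
Full binary trees with n internal nodes are counted by C_n; here n = 11. So Y = C_11 = 58786.
X − Y = 9694845 − 58786 = 9636059.

9636059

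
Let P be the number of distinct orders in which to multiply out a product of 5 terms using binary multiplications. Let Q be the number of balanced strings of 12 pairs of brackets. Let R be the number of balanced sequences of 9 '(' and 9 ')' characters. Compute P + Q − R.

203164

Ways to associate a product of 5 factors correspond to binary trees on 5 leaves, so the count is C_4. So P = C_4 = 14.
Balanced strings of n pairs of brackets are counted by C_n; here n = 12. So Q = C_12 = 208012.
Balanced strings of n pairs of brackets are counted by C_n; here n = 9. So R = C_9 = 4862.
P + Q − R = 14 + 208012 − 4862 = 203164.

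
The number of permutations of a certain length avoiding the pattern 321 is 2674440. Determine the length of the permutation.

Permutations of [n] avoiding a fixed length-3 pattern are counted by C_n. Since C_14 = 2674440, the index is 14.

14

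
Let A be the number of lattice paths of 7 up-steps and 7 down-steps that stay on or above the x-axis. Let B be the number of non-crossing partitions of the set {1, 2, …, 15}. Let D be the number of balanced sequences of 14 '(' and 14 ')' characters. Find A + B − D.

7020834

Dyck paths of semilength n (length 2n) are counted by C_n; here n = 7. So A = C_7 = 429.
Non-crossing partitions of an n-element set are counted by C_n; here n = 15. So B = C_15 = 9694845.
A balanced arrangement of 14 bracket pairs is a Dyck word of semilength 14, so the count is C_14. So D = C_14 = 2674440.
A + B − D = 429 + 9694845 − 2674440 = 7020834.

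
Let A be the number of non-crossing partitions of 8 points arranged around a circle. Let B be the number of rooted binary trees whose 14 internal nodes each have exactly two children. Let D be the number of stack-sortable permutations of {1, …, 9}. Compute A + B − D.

2671008

Non-crossing partitions of an n-element set are counted by C_n; here n = 8. So A = C_8 = 1430.
The number of full binary trees on 14 internal nodes is the Catalan number C_14. So B = C_14 = 2674440.
Stack-sortable permutations are exactly the 231-avoiding ones, counted by C_n; here n = 9. So D = C_9 = 4862.
A + B − D = 1430 + 2674440 − 4862 = 2671008.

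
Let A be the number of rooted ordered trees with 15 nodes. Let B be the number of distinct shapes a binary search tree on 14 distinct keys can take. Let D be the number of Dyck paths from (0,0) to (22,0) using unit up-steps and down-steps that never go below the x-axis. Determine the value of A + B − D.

Rooted ordered (plane) trees on m nodes have m−1 edges and are counted by C_{m−1}; m = 15 gives C_14. So A = C_14 = 2674440.
Binary trees (left/right distinguished) on n nodes are counted by C_n; here n = 14. So B = C_14 = 2674440.
Paths of 11 up- and 11 down-steps that never dip below the axis are Dyck paths; their count is C_11. So D = C_11 = 58786.
A + B − D = 2674440 + 2674440 − 58786 = 5290094.

5290094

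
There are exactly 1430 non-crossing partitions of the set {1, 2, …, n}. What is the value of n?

Non-crossing partitions of [n] are counted by C_n, and C_8 = 1430.

8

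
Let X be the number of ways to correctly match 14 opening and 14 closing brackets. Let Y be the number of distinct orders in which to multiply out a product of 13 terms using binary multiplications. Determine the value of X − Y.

Balanced strings of n pairs of brackets are counted by C_n; here n = 14. So X = C_14 = 2674440.
Parenthesizations of m factors correspond to full binary trees with m leaves, counted by C_{m−1}; m = 13 gives C_12. So Y = C_12 = 208012.
X − Y = 2674440 − 208012 = 2466428.

2466428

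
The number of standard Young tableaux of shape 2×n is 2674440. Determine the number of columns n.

14

Standard Young tableaux of shape 2×n are counted by C_n; 2674440 = C_14.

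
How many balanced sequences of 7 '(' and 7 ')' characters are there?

429

With 7 pairs the number of balanced bracket strings is the Catalan number C_7.
C_7 = C_6 · 2(2·6+1)/(6+2) = 132 · 26/8 = 429.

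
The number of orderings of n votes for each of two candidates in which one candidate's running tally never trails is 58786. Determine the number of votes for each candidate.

Such ballot sequences with n votes each are counted by C_n. The Catalan number equal to 58786 is C_11.

11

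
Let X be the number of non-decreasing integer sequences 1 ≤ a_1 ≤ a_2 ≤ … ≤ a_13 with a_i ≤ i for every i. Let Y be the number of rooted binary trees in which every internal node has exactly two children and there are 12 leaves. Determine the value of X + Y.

Such sub-staircase sequences of length n are counted by C_n; here n = 13. So X = C_13 = 742900.
A full binary tree with L leaves has L−1 internal nodes and is counted by C_{L−1}; L = 12 gives C_11. So Y = C_11 = 58786.
X + Y = 742900 + 58786 = 801686.

801686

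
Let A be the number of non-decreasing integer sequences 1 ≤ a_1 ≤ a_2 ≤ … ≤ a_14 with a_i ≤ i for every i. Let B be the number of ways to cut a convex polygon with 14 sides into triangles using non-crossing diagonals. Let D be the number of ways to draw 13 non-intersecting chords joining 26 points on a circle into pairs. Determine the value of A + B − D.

Weakly increasing sequences with a_i ≤ i biject with Dyck paths of semilength 14, so there are C_14. So A = C_14 = 2674440.
Triangulations of a convex m-gon are counted by C_{m−2}; with m = 14 this is C_12. So B = C_12 = 208012.
Pairing 26 circle points by 13 non-crossing chords gives C_13 matchings. So D = C_13 = 742900.
A + B − D = 2674440 + 208012 − 742900 = 2139552.

2139552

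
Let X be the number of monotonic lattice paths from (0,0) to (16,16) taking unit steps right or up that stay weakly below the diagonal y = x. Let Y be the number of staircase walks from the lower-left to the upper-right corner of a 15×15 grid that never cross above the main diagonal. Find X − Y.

Sub-diagonal monotone paths from (0,0) to (16,16) biject with Dyck paths of semilength 16, giving C_16. So X = C_16 = 35357670.
Monotone paths in an n×n grid that stay weakly below the diagonal are counted by C_n; here n = 15. So Y = C_15 = 9694845.
X − Y = 35357670 − 9694845 = 25662825.

25662825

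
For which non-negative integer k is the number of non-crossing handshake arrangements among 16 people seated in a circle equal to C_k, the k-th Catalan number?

8

Non-crossing handshake pairings of 2n people are counted by C_n; 16 people gives n = 8.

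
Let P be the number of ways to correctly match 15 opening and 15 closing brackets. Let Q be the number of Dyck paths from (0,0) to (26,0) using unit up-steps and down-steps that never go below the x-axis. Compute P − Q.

A balanced arrangement of 15 bracket pairs is a Dyck word of semilength 15, so the count is C_15. So P = C_15 = 9694845.
Dyck paths of semilength n (length 2n) are counted by C_n; here n = 13. So Q = C_13 = 742900.
P − Q = 9694845 − 742900 = 8951945.

8951945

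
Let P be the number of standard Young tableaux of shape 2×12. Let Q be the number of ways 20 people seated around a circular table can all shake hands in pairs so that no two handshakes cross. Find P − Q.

191216

Standard Young tableaux of shape 2×n are counted by C_n; here n = 12. So P = C_12 = 208012.
With 20 = 2·10 people, non-crossing handshake pairings are non-crossing perfect matchings on a circle, counted by C_10. So Q = C_10 = 16796.
P − Q = 208012 − 16796 = 191216.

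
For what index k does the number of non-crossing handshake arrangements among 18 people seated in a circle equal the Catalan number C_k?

Non-crossing handshake pairings of 2n people are counted by C_n; 18 people gives n = 9.

9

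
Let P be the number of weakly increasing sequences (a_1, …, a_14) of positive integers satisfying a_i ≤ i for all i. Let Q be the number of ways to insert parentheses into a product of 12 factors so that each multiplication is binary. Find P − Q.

Weakly increasing sequences with a_i ≤ i biject with Dyck paths of semilength 14, so there are C_14. So P = C_14 = 2674440.
Bracketing 12 factors into binary products is counted by C_{12−1} = C_11. So Q = C_11 = 58786.
P − Q = 2674440 − 58786 = 2615654.

2615654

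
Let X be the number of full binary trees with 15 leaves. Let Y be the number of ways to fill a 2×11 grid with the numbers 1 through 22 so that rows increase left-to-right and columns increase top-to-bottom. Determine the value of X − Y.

2615654

A full binary tree with L leaves has L−1 internal nodes and is counted by C_{L−1}; L = 15 gives C_14. So X = C_14 = 2674440.
Standard Young tableaux of shape 2×n are counted by C_n; here n = 11. So Y = C_11 = 58786.
X − Y = 2674440 − 58786 = 2615654.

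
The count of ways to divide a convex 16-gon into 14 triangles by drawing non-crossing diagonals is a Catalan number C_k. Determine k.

A convex 16-gon is triangulated into 14 triangles, and the number of such triangulations is the Catalan number C_{16−2} = C_14.

14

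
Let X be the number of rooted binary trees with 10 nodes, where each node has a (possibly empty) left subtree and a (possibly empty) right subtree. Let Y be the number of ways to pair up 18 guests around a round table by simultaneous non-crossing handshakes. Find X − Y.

There are C_n binary search tree shapes on n keys; with n = 10 that is C_10. So X = C_10 = 16796.
Non-crossing handshake pairings of 2n people are counted by C_n; 18 people gives n = 9. So Y = C_9 = 4862.
X − Y = 16796 − 4862 = 11934.

11934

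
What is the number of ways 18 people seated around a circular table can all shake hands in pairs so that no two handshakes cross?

With 18 = 2·9 people, non-crossing handshake pairings are non-crossing perfect matchings on a circle, counted by C_9.
C_9 = C(18,9)/10 = 48620/10 = 4862.

4862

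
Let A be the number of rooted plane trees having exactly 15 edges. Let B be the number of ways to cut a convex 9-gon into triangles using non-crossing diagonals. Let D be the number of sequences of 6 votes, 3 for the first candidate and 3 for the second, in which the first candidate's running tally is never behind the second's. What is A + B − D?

A rooted plane tree with 15 edges has 16 nodes, and the count is C_15. So A = C_15 = 9694845.
The number of triangulations of a 9-gon is the Catalan number C_7 (index = sides − 2). So B = C_7 = 429.
Reading a vote for the leader as '(' and for the other as ')' turns such a sequence into a balanced string of 3 pairs, so the count is C_3. So D = C_3 = 5.
A + B − D = 9694845 + 429 − 5 = 9695269.

9695269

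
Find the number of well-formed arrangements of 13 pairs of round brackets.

742900

Balanced strings of n pairs of brackets are counted by C_n; here n = 13.
C_13 = C_12 · 2(2·12+1)/(12+2) = 208012 · 50/14 = 742900.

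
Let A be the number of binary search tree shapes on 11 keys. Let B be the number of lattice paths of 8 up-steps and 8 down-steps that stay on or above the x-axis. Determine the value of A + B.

60216

There are C_n binary search tree shapes on n keys; with n = 11 that is C_11. So A = C_11 = 58786.
Dyck paths of semilength n (length 2n) are counted by C_n; here n = 8. So B = C_8 = 1430.
A + B = 58786 + 1430 = 60216.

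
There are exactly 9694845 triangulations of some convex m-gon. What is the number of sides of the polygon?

Triangulations of a convex m-gon are counted by C_{m−2}, and C_15 = 9694845.
So m − 2 = 15, giving m = 17 sides.

17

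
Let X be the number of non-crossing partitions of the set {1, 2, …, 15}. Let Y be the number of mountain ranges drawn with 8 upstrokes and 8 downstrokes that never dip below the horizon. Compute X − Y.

9693415

The non-crossing partitions of [15] form a lattice of size C_15. So X = C_15 = 9694845.
Paths of 8 up- and 8 down-steps that never dip below the axis are Dyck paths; their count is C_8. So Y = C_8 = 1430.
X − Y = 9694845 − 1430 = 9693415.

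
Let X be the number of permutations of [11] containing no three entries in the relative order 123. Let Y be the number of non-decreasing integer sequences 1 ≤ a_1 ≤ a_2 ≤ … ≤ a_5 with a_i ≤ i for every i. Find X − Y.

For any fixed pattern of length 3, the pattern-avoiding permutations of [11] number C_11. So X = C_11 = 58786.
Such sub-staircase sequences of length n are counted by C_n; here n = 5. So Y = C_5 = 42.
X − Y = 58786 − 42 = 58744.

58744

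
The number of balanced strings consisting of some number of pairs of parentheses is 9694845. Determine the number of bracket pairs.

15

Balanced strings of n bracket-pairs are counted by C_n. The Catalan number equal to 9694845 is C_15.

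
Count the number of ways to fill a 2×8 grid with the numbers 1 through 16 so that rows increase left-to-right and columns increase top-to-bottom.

Standard Young tableaux of shape 2×n are counted by C_n; here n = 8.
C_8 = C(16,8)/9 = 12870/9 = 1430.

1430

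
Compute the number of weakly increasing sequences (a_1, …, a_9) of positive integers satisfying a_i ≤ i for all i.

Weakly increasing sequences with a_i ≤ i biject with Dyck paths of semilength 9, so there are C_9.
C_9 = C(18,9)/10 = 48620/10 = 4862.

4862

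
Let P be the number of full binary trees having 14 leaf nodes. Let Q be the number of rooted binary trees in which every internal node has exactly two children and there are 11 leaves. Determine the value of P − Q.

726104

Full binary trees with 14 leaves have 14−1 = 13 internal nodes, so there are C_13 of them. So P = C_13 = 742900.
Full binary trees with 11 leaves have 11−1 = 10 internal nodes, so there are C_10 of them. So Q = C_10 = 16796.
P − Q = 742900 − 16796 = 726104.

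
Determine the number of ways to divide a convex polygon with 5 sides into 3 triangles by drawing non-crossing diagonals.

5

Triangulations of a convex m-gon are counted by C_{m−2}; with m = 5 this is C_3.
C_3 = C(6,3)/4 = 20/4 = 5.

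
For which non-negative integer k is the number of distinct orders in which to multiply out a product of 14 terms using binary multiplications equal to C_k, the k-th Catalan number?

13

Ways to associate a product of 14 factors correspond to binary trees on 14 leaves, so the count is C_13.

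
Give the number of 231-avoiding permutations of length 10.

Permutations of [n] avoiding any single length-3 pattern are counted by C_n; here n = 10.
C_10 = 16796.

16796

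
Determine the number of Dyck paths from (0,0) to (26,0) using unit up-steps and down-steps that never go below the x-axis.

742900

A Dyck path with 13 up-steps and 13 down-steps has semilength 13, so there are C_13 of them.
C_13 = 742900.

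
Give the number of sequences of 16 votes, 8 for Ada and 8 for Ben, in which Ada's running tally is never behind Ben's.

1430

Ballot sequences with n votes each where one side never trails are Dyck words, counted by C_n; here n = 8.
C_8 = C_7 · 2(2·7+1)/(7+2) = 429 · 30/9 = 1430.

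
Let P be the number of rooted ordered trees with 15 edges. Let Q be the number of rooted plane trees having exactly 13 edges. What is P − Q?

8951945

A rooted plane tree with 15 edges has 16 nodes, and the count is C_15. So P = C_15 = 9694845.
A rooted plane tree with 13 edges has 14 nodes, and the count is C_13. So Q = C_13 = 742900.
P − Q = 9694845 − 742900 = 8951945.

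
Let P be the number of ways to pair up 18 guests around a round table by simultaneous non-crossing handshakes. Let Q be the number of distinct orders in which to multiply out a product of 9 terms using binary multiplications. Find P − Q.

3432

Non-crossing handshake pairings of 2n people are counted by C_n; 18 people gives n = 9. So P = C_9 = 4862.
Parenthesizations of m factors correspond to full binary trees with m leaves, counted by C_{m−1}; m = 9 gives C_8. So Q = C_8 = 1430.
P − Q = 4862 − 1430 = 3432.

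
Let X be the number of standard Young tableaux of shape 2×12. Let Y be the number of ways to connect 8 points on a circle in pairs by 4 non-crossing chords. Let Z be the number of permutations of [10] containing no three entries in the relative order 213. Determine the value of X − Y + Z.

Standard Young tableaux of shape 2×n are counted by C_n; here n = 12. So X = C_12 = 208012.
Pairing 8 circle points by 4 non-crossing chords gives C_4 matchings. So Y = C_4 = 14.
Permutations of [n] avoiding any single length-3 pattern are counted by C_n; here n = 10. So Z = C_10 = 16796.
X − Y + Z = 208012 − 14 + 16796 = 224794.

224794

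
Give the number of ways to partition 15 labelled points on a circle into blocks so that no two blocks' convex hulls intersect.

Non-crossing partitions of an n-element set are counted by C_n; here n = 15.
C_15 = C_14 · 2(2·14+1)/(14+2) = 2674440 · 58/16 = 9694845.

9694845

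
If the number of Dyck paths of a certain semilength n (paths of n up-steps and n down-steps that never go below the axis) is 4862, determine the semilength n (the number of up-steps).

Dyck paths of semilength n are counted by C_n, and C_9 = 4862.

9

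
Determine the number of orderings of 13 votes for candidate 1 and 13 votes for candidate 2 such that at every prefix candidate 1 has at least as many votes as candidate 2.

742900

Reading a vote for the leader as '(' and for the other as ')' turns such a sequence into a balanced string of 13 pairs, so the count is C_13.
C_13 = C_12 · 2(2·12+1)/(12+2) = 208012 · 50/14 = 742900.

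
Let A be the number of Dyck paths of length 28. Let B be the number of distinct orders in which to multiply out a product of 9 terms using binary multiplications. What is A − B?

2673010

Paths of 14 up- and 14 down-steps that never dip below the axis are Dyck paths; their count is C_14. So A = C_14 = 2674440.
Bracketing 9 factors into binary products is counted by C_{9−1} = C_8. So B = C_8 = 1430.
A − B = 2674440 − 1430 = 2673010.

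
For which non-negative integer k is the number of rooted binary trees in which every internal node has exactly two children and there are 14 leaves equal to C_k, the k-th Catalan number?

13

A full binary tree with L leaves has L−1 internal nodes and is counted by C_{L−1}; L = 14 gives C_13.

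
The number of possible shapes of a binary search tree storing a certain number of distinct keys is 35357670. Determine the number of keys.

Binary search tree shapes on n keys are counted by C_n. The Catalan number equal to 35357670 is C_16.

16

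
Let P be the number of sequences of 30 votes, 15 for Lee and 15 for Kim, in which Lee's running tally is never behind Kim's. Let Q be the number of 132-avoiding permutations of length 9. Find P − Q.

Ballot sequences with n votes each where one side never trails are Dyck words, counted by C_n; here n = 15. So P = C_15 = 9694845.
Permutations of [n] avoiding any single length-3 pattern are counted by C_n; here n = 9. So Q = C_9 = 4862.
P − Q = 9694845 − 4862 = 9689983.

9689983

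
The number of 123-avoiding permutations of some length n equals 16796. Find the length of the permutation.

10

Permutations of [n] avoiding a fixed length-3 pattern are counted by C_n; 16796 = C_10.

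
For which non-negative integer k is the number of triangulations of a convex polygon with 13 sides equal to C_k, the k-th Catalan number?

11

Triangulations of a convex m-gon are counted by C_{m−2}; with m = 13 this is C_11.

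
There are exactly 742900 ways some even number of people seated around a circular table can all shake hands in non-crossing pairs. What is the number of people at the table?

Non-crossing handshake pairings of 2n people are counted by C_n; 742900 = C_13.
So n = 13, and there are 2n = 26 people.

26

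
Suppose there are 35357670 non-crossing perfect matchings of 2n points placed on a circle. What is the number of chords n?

Non-crossing pairings of 2n points on a circle are counted by C_n. Since C_16 = 35357670, the index is 16.

16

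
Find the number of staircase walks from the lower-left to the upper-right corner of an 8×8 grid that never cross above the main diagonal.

Sub-diagonal monotone paths from (0,0) to (8,8) biject with Dyck paths of semilength 8, giving C_8.
C_8 = 1430.

1430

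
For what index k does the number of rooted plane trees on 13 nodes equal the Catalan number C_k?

A rooted plane tree on 13 nodes has 12 edges, and such trees are counted by C_12.

12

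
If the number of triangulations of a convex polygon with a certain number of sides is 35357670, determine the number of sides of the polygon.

18

Triangulations of a convex m-gon are counted by C_{m−2}. The Catalan number equal to 35357670 is C_16.
So m − 2 = 16, giving m = 18 sides.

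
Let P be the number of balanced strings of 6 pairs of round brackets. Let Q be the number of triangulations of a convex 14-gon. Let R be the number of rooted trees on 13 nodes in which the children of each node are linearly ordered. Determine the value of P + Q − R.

A balanced arrangement of 6 bracket pairs is a Dyck word of semilength 6, so the count is C_6. So P = C_6 = 132.
The number of triangulations of a 14-gon is the Catalan number C_12 (index = sides − 2). So Q = C_12 = 208012.
A rooted plane tree on 13 nodes has 12 edges, and such trees are counted by C_12. So R = C_12 = 208012.
P + Q − R = 132 + 208012 − 208012 = 132.

132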